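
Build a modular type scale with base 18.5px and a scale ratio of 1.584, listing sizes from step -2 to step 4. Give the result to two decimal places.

Step -2: 18.5 ÷ 1.584² = 7.37
Step -1: 18.5 ÷ 1.584 = 11.68
Step 0: 18.5px
Step 1: 18.5 × 1.584 = 29.30
Step 2: 18.5 × 1.584² = 46.42
Step 3: 18.5 × 1.584³ = 73.53
Step 4: 18.5 × 1.584⁴ = 116.46

7.37px, 11.68px, 18.50px, 29.30px, 46.42px, 73.53px, 116.46px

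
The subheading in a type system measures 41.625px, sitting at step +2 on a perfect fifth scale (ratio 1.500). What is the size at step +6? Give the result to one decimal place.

210.7px

The gap is 6 − (2) = 4 steps, so the factor is 1.500^4.
41.625 × 1.500⁴ = 41.625 × 5.06250 ≈ 210.727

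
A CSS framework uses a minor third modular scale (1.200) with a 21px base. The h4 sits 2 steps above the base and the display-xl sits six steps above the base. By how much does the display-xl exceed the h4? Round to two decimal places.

Step 2: 21.0 × 1.200² = 30.2400px
Step 6: 21.0 × 1.200⁶ = 62.7057px
Difference: 62.7057 − 30.2400 = 32.4657px

32.47px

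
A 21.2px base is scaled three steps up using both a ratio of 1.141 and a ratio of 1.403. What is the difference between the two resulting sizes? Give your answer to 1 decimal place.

27.1px

At 1.141: 21.2 × 1.141³ = 31.491px
At 1.403: 21.2 × 1.403³ = 58.548px
Difference: 58.548 − 31.491 = 27.057px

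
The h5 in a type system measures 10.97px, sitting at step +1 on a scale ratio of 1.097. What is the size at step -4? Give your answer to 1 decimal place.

10.97 ÷ 1.097⁵ = 10.97 ÷ 1.58867 ≈ 6.905

6.9px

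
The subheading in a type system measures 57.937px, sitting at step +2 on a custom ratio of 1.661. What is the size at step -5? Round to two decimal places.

1.66px

The gap is -5 − (2) = -7 steps, so the factor is 1.661^-7.
57.937 ÷ 1.661⁷ = 57.937 ÷ 34.88088 ≈ 1.661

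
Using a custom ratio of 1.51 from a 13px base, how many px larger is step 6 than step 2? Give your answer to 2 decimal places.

124.46px

Step 2: 13.0 × 1.51² = 29.6413px
Step 6: 13.0 × 1.51⁶ = 154.1009px
Difference: 154.1009 − 29.6413 = 124.4596px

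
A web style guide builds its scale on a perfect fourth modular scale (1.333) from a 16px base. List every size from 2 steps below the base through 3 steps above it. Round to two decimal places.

9.00px, 12.00px, 16.00px, 21.33px, 28.43px, 37.90px

Step -2: 16.0 ÷ 1.333² = 9.00
Step -1: 16.0 ÷ 1.333 = 12.00
Step 0: 16px
Step 1: 16.0 × 1.333 = 21.33
Step 2: 16.0 × 1.333² = 28.43
Step 3: 16.0 × 1.333³ = 37.90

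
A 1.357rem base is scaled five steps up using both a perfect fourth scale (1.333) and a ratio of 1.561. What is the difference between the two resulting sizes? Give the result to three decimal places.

Perfect fourth: 1.357 × 1.333⁵ = 5.71124rem
At 1.561: 1.357 × 1.561⁵ = 12.57750rem
Difference: 12.57750 − 5.71124 = 6.86626rem

6.866rem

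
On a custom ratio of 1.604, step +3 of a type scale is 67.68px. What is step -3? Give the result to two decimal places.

67.68 ÷ 1.604⁶ = 67.68 ÷ 17.03045 ≈ 3.974

3.97px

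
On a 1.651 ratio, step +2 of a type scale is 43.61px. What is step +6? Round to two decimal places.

324.02px

43.61 × 1.651⁴ = 43.61 × 7.42999 ≈ 324.022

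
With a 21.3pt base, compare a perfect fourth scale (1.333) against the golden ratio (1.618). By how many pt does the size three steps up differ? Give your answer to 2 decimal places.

Perfect fourth: 21.3 × 1.333³ = 50.4510pt
Golden ratio: 21.3 × 1.618³ = 90.2226pt
Difference: 90.2226 − 50.4510 = 39.7716pt

39.77pt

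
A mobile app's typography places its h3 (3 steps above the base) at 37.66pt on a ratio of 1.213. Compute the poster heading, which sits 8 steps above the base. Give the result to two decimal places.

37.66 × 1.213⁵ = 37.66 × 2.62606 ≈ 98.897

98.90pt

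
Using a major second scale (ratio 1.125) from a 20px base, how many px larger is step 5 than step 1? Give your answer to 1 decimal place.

Step 1: 20.0 × 1.125 = 22.500px
Step 5: 20.0 × 1.125⁵ = 36.041px
Difference: 36.041 − 22.500 = 13.541px

13.5px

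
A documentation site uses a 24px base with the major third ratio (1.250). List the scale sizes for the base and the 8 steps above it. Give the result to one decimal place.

24.0px, 30.0px, 37.5px, 46.9px, 58.6px, 73.2px, 91.6px, 114.4px, 143.1px

Step 0: 24px
Step 1: 24.0 × 1.250 = 30.0
Step 2: 24.0 × 1.250² = 37.5
Step 3: 24.0 × 1.250³ = 46.9
Step 4: 24.0 × 1.250⁴ = 58.6
Step 5: 24.0 × 1.250⁵ = 73.2
Step 6: 24.0 × 1.250⁶ = 91.6
Step 7: 24.0 × 1.250⁷ = 114.4
Step 8: 24.0 × 1.250⁸ = 143.1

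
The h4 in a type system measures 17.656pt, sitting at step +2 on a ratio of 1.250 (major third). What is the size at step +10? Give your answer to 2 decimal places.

105.24pt

The gap is 10 − (2) = 8 steps, so the factor is 1.250^8.
17.656 × 1.250⁸ = 17.656 × 5.96046 ≈ 105.238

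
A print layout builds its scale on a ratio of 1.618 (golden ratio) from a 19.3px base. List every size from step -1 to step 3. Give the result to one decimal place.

11.9px, 19.3px, 31.2px, 50.5px, 81.8px

Step -1: 19.3 ÷ 1.618 = 11.9
Step 0: 19.3px
Step 1: 19.3 × 1.618 = 31.2
Step 2: 19.3 × 1.618² = 50.5
Step 3: 19.3 × 1.618³ = 81.8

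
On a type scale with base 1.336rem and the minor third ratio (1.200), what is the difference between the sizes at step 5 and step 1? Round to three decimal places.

Step 1: 1.336 × 1.200 = 1.60320rem
Step 5: 1.336 × 1.200⁵ = 3.32440rem
Difference: 3.32440 − 1.60320 = 1.72120rem

1.721rem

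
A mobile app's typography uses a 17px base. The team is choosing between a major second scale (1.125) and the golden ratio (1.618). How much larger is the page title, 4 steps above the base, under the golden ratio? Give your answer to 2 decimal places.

Major second: 17.0 × 1.125⁴ = 27.2307px
Golden ratio: 17.0 × 1.618⁴ = 116.5099px
Difference: 116.5099 − 27.2307 = 89.2792px

89.28px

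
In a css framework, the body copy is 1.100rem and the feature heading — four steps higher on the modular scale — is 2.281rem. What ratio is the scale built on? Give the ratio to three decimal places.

r⁴ = 2.281 / 1.100, so r = (2.281/1.100)^(1/4).
r = 2.0736^(1/4) ≈ 1.2000

1.200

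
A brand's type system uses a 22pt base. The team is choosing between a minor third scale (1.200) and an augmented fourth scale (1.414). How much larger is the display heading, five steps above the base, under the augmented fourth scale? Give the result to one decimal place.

69.6pt

Minor third: 22.0 × 1.200⁵ = 54.743pt
Augmented fourth: 22.0 × 1.414⁵ = 124.357pt
Difference: 124.357 − 54.743 = 69.614pt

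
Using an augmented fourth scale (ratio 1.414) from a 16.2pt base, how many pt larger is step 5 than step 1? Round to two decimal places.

68.67pt

Step 1: 16.2 × 1.414 = 22.9068pt
Step 5: 16.2 × 1.414⁵ = 91.5719pt
Difference: 91.5719 − 22.9068 = 68.6651pt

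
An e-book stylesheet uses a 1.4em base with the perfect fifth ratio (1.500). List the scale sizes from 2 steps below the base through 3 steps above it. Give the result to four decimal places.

Step -2: 1.4 ÷ 1.500² = 0.6222
Step -1: 1.4 ÷ 1.500 = 0.9333
Step 0: 1.4em
Step 1: 1.4 × 1.500 = 2.1000
Step 2: 1.4 × 1.500² = 3.1500
Step 3: 1.4 × 1.500³ = 4.7250

0.6222em, 0.9333em, 1.4000em, 2.1000em, 3.1500em, 4.7250em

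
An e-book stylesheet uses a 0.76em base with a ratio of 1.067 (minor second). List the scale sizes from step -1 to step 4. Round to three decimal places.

0.712em, 0.760em, 0.811em, 0.865em, 0.923em, 0.985em

Step -1: 0.76 ÷ 1.067 = 0.712
Step 0: 0.76em
Step 1: 0.76 × 1.067 = 0.811
Step 2: 0.76 × 1.067² = 0.865
Step 3: 0.76 × 1.067³ = 0.923
Step 4: 0.76 × 1.067⁴ = 0.985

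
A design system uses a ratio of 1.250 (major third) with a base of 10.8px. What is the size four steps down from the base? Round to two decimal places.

10.8 ÷ 1.250⁴ = 10.8 ÷ 2.44141 ≈ 4.42

4.42px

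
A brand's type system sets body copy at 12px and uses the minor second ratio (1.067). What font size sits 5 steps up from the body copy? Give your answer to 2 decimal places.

12.0 × 1.067⁵ = 12.0 × 1.38300 ≈ 16.60

16.60px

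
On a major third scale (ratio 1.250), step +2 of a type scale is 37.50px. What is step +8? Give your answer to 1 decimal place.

143.1px

Moving from step +2 to step +8 is 6 steps up, so multiply by r⁶.
37.50 × 1.250⁶ = 37.50 × 3.81470 ≈ 143.051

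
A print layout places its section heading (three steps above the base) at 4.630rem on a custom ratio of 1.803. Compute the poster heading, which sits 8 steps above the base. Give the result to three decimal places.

Moving from step +3 to step +8 is 5 steps up, so multiply by r⁵.
4.630 × 1.803⁵ = 4.630 × 19.05367 ≈ 88.218

88.218rem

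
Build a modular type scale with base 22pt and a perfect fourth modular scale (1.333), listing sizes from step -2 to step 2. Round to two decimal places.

12.38pt, 16.50pt, 22.00pt, 29.33pt, 39.09pt

Step -2: 22.0 ÷ 1.333² = 12.38
Step -1: 22.0 ÷ 1.333 = 16.50
Step 0: 22pt
Step 1: 22.0 × 1.333 = 29.33
Step 2: 22.0 × 1.333² = 39.09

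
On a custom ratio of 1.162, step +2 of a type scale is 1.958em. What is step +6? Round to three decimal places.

3.570em

The gap is 6 − (2) = 4 steps, so the factor is 1.162^4.
1.958 × 1.162⁴ = 1.958 × 1.82316 ≈ 3.570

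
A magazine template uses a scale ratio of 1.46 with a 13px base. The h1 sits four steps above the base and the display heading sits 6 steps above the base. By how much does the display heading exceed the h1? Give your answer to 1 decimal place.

Step 4: 13.0 × 1.46⁴ = 59.068px
Step 6: 13.0 × 1.46⁶ = 125.910px
Difference: 125.910 − 59.068 = 66.842px

66.8px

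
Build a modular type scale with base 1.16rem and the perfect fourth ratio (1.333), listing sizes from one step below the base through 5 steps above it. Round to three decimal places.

Step -1: 1.16 ÷ 1.333 = 0.870
Step 0: 1.16rem
Step 1: 1.16 × 1.333 = 1.546
Step 2: 1.16 × 1.333² = 2.061
Step 3: 1.16 × 1.333³ = 2.748
Step 4: 1.16 × 1.333⁴ = 3.663
Step 5: 1.16 × 1.333⁵ = 4.882

0.870rem, 1.160rem, 1.546rem, 2.061rem, 2.748rem, 3.663rem, 4.882rem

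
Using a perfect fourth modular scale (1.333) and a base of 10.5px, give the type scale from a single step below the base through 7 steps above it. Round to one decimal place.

Step -1: 10.5 ÷ 1.333 = 7.9
Step 0: 10.5px
Step 1: 10.5 × 1.333 = 14.0
Step 2: 10.5 × 1.333² = 18.7
Step 3: 10.5 × 1.333³ = 24.9
Step 4: 10.5 × 1.333⁴ = 33.2
Step 5: 10.5 × 1.333⁵ = 44.2
Step 6: 10.5 × 1.333⁶ = 58.9
Step 7: 10.5 × 1.333⁷ = 78.5

7.9px, 10.5px, 14.0px, 18.7px, 24.9px, 33.2px, 44.2px, 58.9px, 78.5px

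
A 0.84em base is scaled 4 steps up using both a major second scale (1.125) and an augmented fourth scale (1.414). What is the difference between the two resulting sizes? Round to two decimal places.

2.01em

Major second: 0.84 × 1.125⁴ = 1.3455em
Augmented fourth: 0.84 × 1.414⁴ = 3.3580em
Difference: 3.3580 − 1.3455 = 2.0125em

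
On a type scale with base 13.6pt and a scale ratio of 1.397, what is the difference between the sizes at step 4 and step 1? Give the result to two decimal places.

Step 1: 13.6 × 1.397 = 18.9992pt
Step 4: 13.6 × 1.397⁴ = 51.7994pt
Difference: 51.7994 − 18.9992 = 32.8002pt

32.80pt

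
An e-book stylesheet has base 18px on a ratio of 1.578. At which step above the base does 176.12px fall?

5

1.578ⁿ = 176.12 / 18 = 9.7844
n = ln(9.7844) / ln(1.578) = 2.2808 / 0.4562 ≈ 5.00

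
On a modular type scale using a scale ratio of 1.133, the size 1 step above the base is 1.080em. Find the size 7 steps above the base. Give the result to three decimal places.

Moving from step +1 to step +7 is 6 steps up, so multiply by r⁶.
1.080 × 1.133⁶ = 1.080 × 2.11534 ≈ 2.285

2.285em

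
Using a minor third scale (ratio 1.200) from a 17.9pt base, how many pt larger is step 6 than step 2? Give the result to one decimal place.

Step 2: 17.9 × 1.200² = 25.776pt
Step 6: 17.9 × 1.200⁶ = 53.449pt
Difference: 53.449 − 25.776 = 27.673pt

27.7pt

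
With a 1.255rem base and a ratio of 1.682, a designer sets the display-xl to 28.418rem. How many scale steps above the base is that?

1.682ⁿ = 28.418 / 1.255 = 22.6438
n = ln(22.6438) / ln(1.682) = 3.1199 / 0.5200 ≈ 6.00

6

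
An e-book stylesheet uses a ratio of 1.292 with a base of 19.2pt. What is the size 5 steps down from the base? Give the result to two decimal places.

5.33pt

Each step on a modular scale multiplies by the ratio, so the size n steps from the base is base × ratioⁿ.
19.2 ÷ 1.292⁵ = 19.2 ÷ 3.60008 ≈ 5.33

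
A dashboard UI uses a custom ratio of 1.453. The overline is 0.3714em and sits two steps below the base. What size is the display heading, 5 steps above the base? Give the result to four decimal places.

5.0781em

The gap is 5 − (-2) = 7 steps, so the factor is 1.453^7.
0.3714 × 1.453⁷ = 0.3714 × 13.67286 ≈ 5.0781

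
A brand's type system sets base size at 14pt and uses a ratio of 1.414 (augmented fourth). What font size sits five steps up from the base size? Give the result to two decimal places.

79.14pt

14.0 × 1.414⁵ = 14.0 × 5.65258 ≈ 79.14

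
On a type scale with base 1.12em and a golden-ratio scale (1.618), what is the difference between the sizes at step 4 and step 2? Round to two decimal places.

Step 2: 1.12 × 1.618² = 2.9321em
Step 4: 1.12 × 1.618⁴ = 7.6759em
Difference: 7.6759 − 2.9321 = 4.7438em

4.74em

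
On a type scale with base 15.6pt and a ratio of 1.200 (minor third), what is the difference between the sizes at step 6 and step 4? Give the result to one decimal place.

Step 4: 15.6 × 1.200⁴ = 32.348pt
Step 6: 15.6 × 1.200⁶ = 46.581pt
Difference: 46.581 − 32.348 = 14.233pt

14.2pt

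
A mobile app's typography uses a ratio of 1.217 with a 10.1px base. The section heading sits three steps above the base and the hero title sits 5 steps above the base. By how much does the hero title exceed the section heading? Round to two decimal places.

8.76px

Step 3: 10.1 × 1.217³ = 18.2051px
Step 5: 10.1 × 1.217⁵ = 26.9634px
Difference: 26.9634 − 18.2051 = 8.7583px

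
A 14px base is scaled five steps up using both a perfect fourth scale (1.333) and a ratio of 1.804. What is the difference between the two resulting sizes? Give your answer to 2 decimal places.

Perfect fourth: 14.0 × 1.333⁵ = 58.9222px
At 1.804: 14.0 × 1.804⁵ = 267.4919px
Difference: 267.4919 − 58.9222 = 208.5697px

208.57px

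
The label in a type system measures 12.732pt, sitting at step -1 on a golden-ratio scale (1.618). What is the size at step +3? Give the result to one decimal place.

87.3pt

12.732 × 1.618⁴ = 12.732 × 6.85353 ≈ 87.259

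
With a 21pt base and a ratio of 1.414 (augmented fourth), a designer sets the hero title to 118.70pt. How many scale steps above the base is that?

5

1.414ⁿ = 118.70 / 21 = 5.6524
n = ln(5.6524) / ln(1.414) = 1.7321 / 0.3464 ≈ 5.00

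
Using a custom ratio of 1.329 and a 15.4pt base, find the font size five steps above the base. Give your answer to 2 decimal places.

63.85pt

15.4 × 1.329⁵ = 15.4 × 4.14596 ≈ 63.85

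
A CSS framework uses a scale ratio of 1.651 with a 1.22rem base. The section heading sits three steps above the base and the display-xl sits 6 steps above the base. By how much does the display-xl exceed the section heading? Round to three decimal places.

19.218rem

Step 3: 1.22 × 1.651³ = 5.49036rem
Step 6: 1.22 × 1.651⁶ = 24.70827rem
Difference: 24.70827 − 5.49036 = 19.21791rem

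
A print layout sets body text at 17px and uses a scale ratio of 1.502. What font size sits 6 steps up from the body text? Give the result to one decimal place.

Each step on a modular scale multiplies by the ratio, so the size n steps from the base is base × ratioⁿ.
17.0 × 1.502⁶ = 17.0 × 11.48205 ≈ 195.19

195.2px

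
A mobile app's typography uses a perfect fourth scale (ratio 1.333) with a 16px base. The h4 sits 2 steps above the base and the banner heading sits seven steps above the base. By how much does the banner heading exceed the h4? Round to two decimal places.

91.22px

Step 2: 16.0 × 1.333² = 28.4302px
Step 7: 16.0 × 1.333⁷ = 119.6550px
Difference: 119.6550 − 28.4302 = 91.2248px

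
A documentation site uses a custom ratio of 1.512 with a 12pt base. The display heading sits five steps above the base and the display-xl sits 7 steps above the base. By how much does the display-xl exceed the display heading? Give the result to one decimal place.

122.0pt

Step 5: 12.0 × 1.512⁵ = 94.829pt
Step 7: 12.0 × 1.512⁷ = 216.792pt
Difference: 216.792 − 94.829 = 121.963pt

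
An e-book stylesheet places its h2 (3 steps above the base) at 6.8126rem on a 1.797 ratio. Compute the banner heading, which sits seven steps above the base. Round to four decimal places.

71.0404rem

6.8126 × 1.797⁴ = 6.8126 × 10.42779 ≈ 71.0404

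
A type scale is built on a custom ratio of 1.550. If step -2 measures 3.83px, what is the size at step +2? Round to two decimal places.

22.11px

The gap is 2 − (-2) = 4 steps, so the factor is 1.550^4.
3.83 × 1.550⁴ = 3.83 × 5.77201 ≈ 22.107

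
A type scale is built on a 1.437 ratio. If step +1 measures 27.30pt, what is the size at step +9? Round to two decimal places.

The gap is 9 − (1) = 8 steps, so the factor is 1.437^8.
27.30 × 1.437⁸ = 27.30 × 18.18252 ≈ 496.383

496.38pt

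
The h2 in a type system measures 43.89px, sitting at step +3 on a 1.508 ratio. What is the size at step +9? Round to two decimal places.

The gap is 9 − (3) = 6 steps, so the factor is 1.508^6.
43.89 × 1.508⁶ = 43.89 × 11.76002 ≈ 516.147

516.15px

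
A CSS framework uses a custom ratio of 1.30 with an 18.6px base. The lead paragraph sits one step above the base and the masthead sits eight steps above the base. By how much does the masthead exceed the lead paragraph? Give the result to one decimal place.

127.5px

Step 1: 18.6 × 1.30 = 24.180px
Step 8: 18.6 × 1.30⁸ = 151.726px
Difference: 151.726 − 24.180 = 127.546px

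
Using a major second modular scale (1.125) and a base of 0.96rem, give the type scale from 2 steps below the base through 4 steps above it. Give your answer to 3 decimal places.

0.759rem, 0.853rem, 0.960rem, 1.080rem, 1.215rem, 1.367rem, 1.538rem

Step -2: 0.96 ÷ 1.125² = 0.759
Step -1: 0.96 ÷ 1.125 = 0.853
Step 0: 0.96rem
Step 1: 0.96 × 1.125 = 1.080
Step 2: 0.96 × 1.125² = 1.215
Step 3: 0.96 × 1.125³ = 1.367
Step 4: 0.96 × 1.125⁴ = 1.538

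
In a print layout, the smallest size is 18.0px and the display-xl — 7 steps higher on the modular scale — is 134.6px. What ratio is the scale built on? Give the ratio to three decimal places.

1.333

r⁷ = 134.6 / 18.0, so r = (134.6/18.0)^(1/7).
r = 7.4778^(1/7) ≈ 1.3330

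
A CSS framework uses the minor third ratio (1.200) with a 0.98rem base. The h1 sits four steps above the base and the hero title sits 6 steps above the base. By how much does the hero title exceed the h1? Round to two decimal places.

Step 4: 0.98 × 1.200⁴ = 2.0321rem
Step 6: 0.98 × 1.200⁶ = 2.9263rem
Difference: 2.9263 − 2.0321 = 0.8942rem

0.89rem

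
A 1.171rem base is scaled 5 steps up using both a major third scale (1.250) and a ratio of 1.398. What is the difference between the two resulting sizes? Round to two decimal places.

Major third: 1.171 × 1.250⁵ = 3.5736rem
At 1.398: 1.171 × 1.398⁵ = 6.2531rem
Difference: 6.2531 − 3.5736 = 2.6795rem

2.68rem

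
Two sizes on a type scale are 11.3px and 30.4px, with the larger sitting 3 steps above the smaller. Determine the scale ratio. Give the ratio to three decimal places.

The ratio satisfies 11.3 × r³ = 30.4, so r = (30.4 / 11.3)^(1/3).
r = 2.6903^(1/3) ≈ 1.3908

1.391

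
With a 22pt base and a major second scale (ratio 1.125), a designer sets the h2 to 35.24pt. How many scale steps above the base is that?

1.125ⁿ = 35.24 / 22 = 1.6018
n = ln(1.6018) / ln(1.125) = 0.4711 / 0.1178 ≈ 4.00

4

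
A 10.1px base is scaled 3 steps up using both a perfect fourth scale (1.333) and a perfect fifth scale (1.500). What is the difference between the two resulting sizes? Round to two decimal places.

Perfect fourth: 10.1 × 1.333³ = 23.9228px
Perfect fifth: 10.1 × 1.500³ = 34.0875px
Difference: 34.0875 − 23.9228 = 10.1647px

10.16px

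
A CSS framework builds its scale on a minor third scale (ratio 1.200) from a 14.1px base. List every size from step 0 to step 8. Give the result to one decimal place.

Step 0: 14.1px
Step 1: 14.1 × 1.200 = 16.9
Step 2: 14.1 × 1.200² = 20.3
Step 3: 14.1 × 1.200³ = 24.4
Step 4: 14.1 × 1.200⁴ = 29.2
Step 5: 14.1 × 1.200⁵ = 35.1
Step 6: 14.1 × 1.200⁶ = 42.1
Step 7: 14.1 × 1.200⁷ = 50.5
Step 8: 14.1 × 1.200⁸ = 60.6

14.1px, 16.9px, 20.3px, 24.4px, 29.2px, 35.1px, 42.1px, 50.5px, 60.6px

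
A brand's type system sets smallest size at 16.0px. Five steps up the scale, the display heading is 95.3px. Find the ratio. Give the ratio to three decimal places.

r⁵ = 95.3 / 16.0, so r = (95.3/16.0)^(1/5).
r = 5.9562^(1/5) ≈ 1.4289

1.429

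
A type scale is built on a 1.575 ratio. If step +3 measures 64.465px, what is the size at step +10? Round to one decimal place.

1549.8px

The gap is 10 − (3) = 7 steps, so the factor is 1.575^7.
64.465 × 1.575⁷ = 64.465 × 24.04163 ≈ 1549.844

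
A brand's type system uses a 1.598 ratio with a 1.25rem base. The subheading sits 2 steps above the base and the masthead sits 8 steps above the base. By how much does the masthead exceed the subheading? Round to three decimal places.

49.961rem

Step 2: 1.25 × 1.598² = 3.19201rem
Step 8: 1.25 × 1.598⁸ = 53.15256rem
Difference: 53.15256 − 3.19201 = 49.96055rem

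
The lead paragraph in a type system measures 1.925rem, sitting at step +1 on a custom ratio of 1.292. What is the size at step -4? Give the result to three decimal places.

Moving from step +1 to step -4 is 5 steps down, so divide by r⁵.
1.925 ÷ 1.292⁵ = 1.925 ÷ 3.60008 ≈ 0.535

0.535rem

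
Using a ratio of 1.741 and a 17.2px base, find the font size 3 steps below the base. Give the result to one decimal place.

17.2 ÷ 1.741³ = 17.2 ÷ 5.27711 ≈ 3.26

3.3px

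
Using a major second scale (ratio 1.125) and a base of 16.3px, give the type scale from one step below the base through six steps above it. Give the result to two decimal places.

Step -1: 16.3 ÷ 1.125 = 14.49
Step 0: 16.3px
Step 1: 16.3 × 1.125 = 18.34
Step 2: 16.3 × 1.125² = 20.63
Step 3: 16.3 × 1.125³ = 23.21
Step 4: 16.3 × 1.125⁴ = 26.11
Step 5: 16.3 × 1.125⁵ = 29.37
Step 6: 16.3 × 1.125⁶ = 33.04

14.49px, 16.30px, 18.34px, 20.63px, 23.21px, 26.11px, 29.37px, 33.04px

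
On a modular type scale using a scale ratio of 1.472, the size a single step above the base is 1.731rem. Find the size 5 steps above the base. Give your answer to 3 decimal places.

The gap is 5 − (1) = 4 steps, so the factor is 1.472^4.
1.731 × 1.472⁴ = 1.731 × 4.69495 ≈ 8.127

8.127rem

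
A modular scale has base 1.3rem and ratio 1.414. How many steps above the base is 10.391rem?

1.414ⁿ = 10.391 / 1.3 = 7.9931
n = ln(7.9931) / ln(1.414) = 2.0786 / 0.3464 ≈ 6.00

6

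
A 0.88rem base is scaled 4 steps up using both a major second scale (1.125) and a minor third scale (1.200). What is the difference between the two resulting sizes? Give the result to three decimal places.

Major second: 0.88 × 1.125⁴ = 1.40959rem
Minor third: 0.88 × 1.200⁴ = 1.82477rem
Difference: 1.82477 − 1.40959 = 0.41518rem

0.415rem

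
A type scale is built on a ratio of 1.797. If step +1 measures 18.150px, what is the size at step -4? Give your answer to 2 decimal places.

0.97px

18.150 ÷ 1.797⁵ = 18.150 ÷ 18.73874 ≈ 0.969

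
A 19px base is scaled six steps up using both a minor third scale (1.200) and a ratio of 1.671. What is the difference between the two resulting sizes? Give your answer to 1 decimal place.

356.9px

Minor third: 19.0 × 1.200⁶ = 56.734px
At 1.671: 19.0 × 1.671⁶ = 413.630px
Difference: 413.630 − 56.734 = 356.896px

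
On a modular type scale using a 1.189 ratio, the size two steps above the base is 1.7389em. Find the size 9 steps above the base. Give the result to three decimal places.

5.842em

1.7389 × 1.189⁷ = 1.7389 × 3.35949 ≈ 5.842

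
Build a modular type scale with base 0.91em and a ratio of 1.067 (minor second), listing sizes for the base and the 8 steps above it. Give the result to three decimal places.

Step 0: 0.91em
Step 1: 0.91 × 1.067 = 0.971
Step 2: 0.91 × 1.067² = 1.036
Step 3: 0.91 × 1.067³ = 1.105
Step 4: 0.91 × 1.067⁴ = 1.180
Step 5: 0.91 × 1.067⁵ = 1.259
Step 6: 0.91 × 1.067⁶ = 1.343
Step 7: 0.91 × 1.067⁷ = 1.433
Step 8: 0.91 × 1.067⁸ = 1.529

0.910em, 0.971em, 1.036em, 1.105em, 1.180em, 1.259em, 1.343em, 1.433em, 1.529em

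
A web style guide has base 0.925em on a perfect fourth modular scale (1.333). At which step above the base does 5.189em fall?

1.333ⁿ = 5.189 / 0.925 = 5.6097
n = ln(5.6097) / ln(1.333) = 1.7245 / 0.2874 ≈ 6.00

6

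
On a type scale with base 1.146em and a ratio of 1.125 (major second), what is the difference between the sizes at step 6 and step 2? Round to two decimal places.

0.87em

Step 2: 1.146 × 1.125² = 1.4504em
Step 6: 1.146 × 1.125⁶ = 2.3233em
Difference: 2.3233 − 1.4504 = 0.8729em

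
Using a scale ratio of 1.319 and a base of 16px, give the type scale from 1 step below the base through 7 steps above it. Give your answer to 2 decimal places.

12.13px, 16.00px, 21.10px, 27.84px, 36.72px, 48.43px, 63.88px, 84.25px, 111.13px

Step -1: 16.0 ÷ 1.319 = 12.13
Step 0: 16px
Step 1: 16.0 × 1.319 = 21.10
Step 2: 16.0 × 1.319² = 27.84
Step 3: 16.0 × 1.319³ = 36.72
Step 4: 16.0 × 1.319⁴ = 48.43
Step 5: 16.0 × 1.319⁵ = 63.88
Step 6: 16.0 × 1.319⁶ = 84.25
Step 7: 16.0 × 1.319⁷ = 111.13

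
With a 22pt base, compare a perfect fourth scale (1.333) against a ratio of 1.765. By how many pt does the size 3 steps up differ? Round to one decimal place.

Perfect fourth: 22.0 × 1.333³ = 52.109pt
At 1.765: 22.0 × 1.765³ = 120.964pt
Difference: 120.964 − 52.109 = 68.855pt

68.9pt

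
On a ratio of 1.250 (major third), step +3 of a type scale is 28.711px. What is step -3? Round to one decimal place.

7.5px

28.711 ÷ 1.250⁶ = 28.711 ÷ 3.81470 ≈ 7.526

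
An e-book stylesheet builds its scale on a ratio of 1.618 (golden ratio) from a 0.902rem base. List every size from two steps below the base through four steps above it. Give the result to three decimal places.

0.345rem, 0.557rem, 0.902rem, 1.459rem, 2.361rem, 3.821rem, 6.182rem

Step -2: 0.902 ÷ 1.618² = 0.345
Step -1: 0.902 ÷ 1.618 = 0.557
Step 0: 0.902rem
Step 1: 0.902 × 1.618 = 1.459
Step 2: 0.902 × 1.618² = 2.361
Step 3: 0.902 × 1.618³ = 3.821
Step 4: 0.902 × 1.618⁴ = 6.182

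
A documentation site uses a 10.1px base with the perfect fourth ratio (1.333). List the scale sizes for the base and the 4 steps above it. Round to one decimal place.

10.1px, 13.5px, 17.9px, 23.9px, 31.9px

Step 0: 10.1px
Step 1: 10.1 × 1.333 = 13.5
Step 2: 10.1 × 1.333² = 17.9
Step 3: 10.1 × 1.333³ = 23.9
Step 4: 10.1 × 1.333⁴ = 31.9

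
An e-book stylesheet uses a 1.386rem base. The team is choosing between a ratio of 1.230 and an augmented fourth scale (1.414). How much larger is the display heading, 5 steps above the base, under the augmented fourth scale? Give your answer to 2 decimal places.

At 1.230: 1.386 × 1.230⁵ = 3.9020rem
Augmented fourth: 1.386 × 1.414⁵ = 7.8345rem
Difference: 7.8345 − 3.9020 = 3.9325rem

3.93rem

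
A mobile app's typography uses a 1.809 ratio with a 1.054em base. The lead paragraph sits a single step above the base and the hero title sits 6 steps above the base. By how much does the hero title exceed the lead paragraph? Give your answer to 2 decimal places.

Step 1: 1.054 × 1.809 = 1.9067em
Step 6: 1.054 × 1.809⁶ = 36.9379em
Difference: 36.9379 − 1.9067 = 35.0312em

35.03em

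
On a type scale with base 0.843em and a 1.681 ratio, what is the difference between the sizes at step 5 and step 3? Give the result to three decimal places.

7.311em

Step 3: 0.843 × 1.681³ = 4.00434em
Step 5: 0.843 × 1.681⁵ = 11.31530em
Difference: 11.31530 − 4.00434 = 7.31096em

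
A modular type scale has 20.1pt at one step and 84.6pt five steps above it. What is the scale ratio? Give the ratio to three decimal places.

1.333

r⁵ = 84.6 / 20.1, so r = (84.6/20.1)^(1/5).
r = 4.2090^(1/5) ≈ 1.3330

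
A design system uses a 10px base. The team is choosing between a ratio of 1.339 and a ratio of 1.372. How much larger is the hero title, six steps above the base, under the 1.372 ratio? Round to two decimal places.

At 1.339: 10.0 × 1.339⁶ = 57.6346px
At 1.372: 10.0 × 1.372⁶ = 66.6998px
Difference: 66.6998 − 57.6346 = 9.0652px

9.07px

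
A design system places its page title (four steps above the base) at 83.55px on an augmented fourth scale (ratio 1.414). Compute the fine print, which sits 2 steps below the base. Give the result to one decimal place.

10.5px

Moving from step +4 to step -2 is 6 steps down, so divide by r⁶.
83.55 ÷ 1.414⁶ = 83.55 ÷ 7.99275 ≈ 10.453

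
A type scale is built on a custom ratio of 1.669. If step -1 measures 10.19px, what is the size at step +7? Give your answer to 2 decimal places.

The gap is 7 − (-1) = 8 steps, so the factor is 1.669^8.
10.19 × 1.669⁸ = 10.19 × 60.20751 ≈ 613.515

613.51px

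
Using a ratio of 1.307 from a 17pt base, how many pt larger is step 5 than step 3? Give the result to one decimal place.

Step 3: 17.0 × 1.307³ = 37.956pt
Step 5: 17.0 × 1.307⁵ = 64.838pt
Difference: 64.838 − 37.956 = 26.882pt

26.9pt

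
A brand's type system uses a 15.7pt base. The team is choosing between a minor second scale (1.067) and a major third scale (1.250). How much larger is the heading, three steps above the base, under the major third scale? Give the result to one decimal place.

11.6pt

Minor second: 15.7 × 1.067³ = 19.072pt
Major third: 15.7 × 1.250³ = 30.664pt
Difference: 30.664 − 19.072 = 11.592pt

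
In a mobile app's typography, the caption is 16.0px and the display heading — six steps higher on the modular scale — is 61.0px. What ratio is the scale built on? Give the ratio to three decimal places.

1.250

r⁶ = 61.0 / 16.0, so r = (61.0/16.0)^(1/6).
r = 3.8125^(1/6) ≈ 1.2499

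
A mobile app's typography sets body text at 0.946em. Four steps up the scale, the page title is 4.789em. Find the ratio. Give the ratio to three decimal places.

The ratio satisfies 0.946 × r⁴ = 4.789, so r = (4.789 / 0.946)^(1/4).
r = 5.0624^(1/4) ≈ 1.5000

1.500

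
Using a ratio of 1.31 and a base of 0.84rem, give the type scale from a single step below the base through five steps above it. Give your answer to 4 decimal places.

0.6412rem, 0.8400rem, 1.1004rem, 1.4415rem, 1.8884rem, 2.4738rem, 3.2407rem

Step -1: 0.84 ÷ 1.31 = 0.6412
Step 0: 0.84rem
Step 1: 0.84 × 1.31 = 1.1004
Step 2: 0.84 × 1.31² = 1.4415
Step 3: 0.84 × 1.31³ = 1.8884
Step 4: 0.84 × 1.31⁴ = 2.4738
Step 5: 0.84 × 1.31⁵ = 3.2407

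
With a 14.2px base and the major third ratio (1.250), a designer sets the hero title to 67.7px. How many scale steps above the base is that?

1.250ⁿ = 67.7 / 14.2 = 4.7676
n = ln(4.7676) / ln(1.250) = 1.5618 / 0.2231 ≈ 7.00

7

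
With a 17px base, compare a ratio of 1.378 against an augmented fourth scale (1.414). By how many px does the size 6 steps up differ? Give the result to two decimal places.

At 1.378: 17.0 × 1.378⁶ = 116.3977px
Augmented fourth: 17.0 × 1.414⁶ = 135.8768px
Difference: 135.8768 − 116.3977 = 19.4791px

19.48px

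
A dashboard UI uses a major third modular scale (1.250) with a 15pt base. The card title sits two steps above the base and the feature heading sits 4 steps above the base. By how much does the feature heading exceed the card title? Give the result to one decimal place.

Step 2: 15.0 × 1.250² = 23.438pt
Step 4: 15.0 × 1.250⁴ = 36.621pt
Difference: 36.621 − 23.438 = 13.183pt

13.2pt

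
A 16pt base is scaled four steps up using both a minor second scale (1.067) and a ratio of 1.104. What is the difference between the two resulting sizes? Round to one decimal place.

3.0pt

Minor second: 16.0 × 1.067⁴ = 20.739pt
At 1.104: 16.0 × 1.104⁴ = 23.768pt
Difference: 23.768 − 20.739 = 3.029pt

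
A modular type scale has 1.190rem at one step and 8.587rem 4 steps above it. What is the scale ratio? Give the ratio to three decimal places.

r⁴ = 8.587 / 1.190, so r = (8.587/1.190)^(1/4).
r = 7.2160^(1/4) ≈ 1.6390

1.639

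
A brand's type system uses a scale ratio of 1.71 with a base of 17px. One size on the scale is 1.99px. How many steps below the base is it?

4

1.71ⁿ = 17 / 1.99 = 8.5427
n = ln(8.5427) / ln(1.71) = 2.1451 / 0.5365 ≈ 4.00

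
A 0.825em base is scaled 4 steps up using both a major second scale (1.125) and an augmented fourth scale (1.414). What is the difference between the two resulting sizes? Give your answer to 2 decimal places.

1.98em

Major second: 0.825 × 1.125⁴ = 1.3215em
Augmented fourth: 0.825 × 1.414⁴ = 3.2980em
Difference: 3.2980 − 1.3215 = 1.9765em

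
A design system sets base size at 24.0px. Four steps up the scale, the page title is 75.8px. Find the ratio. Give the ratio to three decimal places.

The ratio satisfies 24.0 × r⁴ = 75.8, so r = (75.8 / 24.0)^(1/4).
r = 3.1583^(1/4) ≈ 1.3331

1.333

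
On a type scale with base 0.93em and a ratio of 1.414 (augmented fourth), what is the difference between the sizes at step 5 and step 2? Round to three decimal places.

Step 2: 0.93 × 1.414² = 1.85944em
Step 5: 0.93 × 1.414⁵ = 5.25690em
Difference: 5.25690 − 1.85944 = 3.39746em

3.397em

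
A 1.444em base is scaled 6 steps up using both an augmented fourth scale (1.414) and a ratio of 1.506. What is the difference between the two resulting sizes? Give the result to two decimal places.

5.31em

Augmented fourth: 1.444 × 1.414⁶ = 11.5415em
At 1.506: 1.444 × 1.506⁶ = 16.8468em
Difference: 16.8468 − 11.5415 = 5.3053em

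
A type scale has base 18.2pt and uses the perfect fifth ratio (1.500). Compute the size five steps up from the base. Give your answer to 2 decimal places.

138.21pt

Every step multiplies by the scale ratio.
18.2 × 1.500⁵ = 18.2 × 7.59375 ≈ 138.21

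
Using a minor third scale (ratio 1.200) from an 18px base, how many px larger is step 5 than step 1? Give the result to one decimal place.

Step 1: 18.0 × 1.200 = 21.600px
Step 5: 18.0 × 1.200⁵ = 44.790px
Difference: 44.790 − 21.600 = 23.190px

23.2px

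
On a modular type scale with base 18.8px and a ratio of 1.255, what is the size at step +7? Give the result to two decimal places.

92.19px

18.8 × 1.255⁷ = 18.8 × 4.90350 ≈ 92.19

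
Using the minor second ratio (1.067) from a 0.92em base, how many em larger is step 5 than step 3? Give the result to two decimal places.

0.15em

Step 3: 0.92 × 1.067³ = 1.1176em
Step 5: 0.92 × 1.067⁵ = 1.2724em
Difference: 1.2724 − 1.1176 = 0.1548em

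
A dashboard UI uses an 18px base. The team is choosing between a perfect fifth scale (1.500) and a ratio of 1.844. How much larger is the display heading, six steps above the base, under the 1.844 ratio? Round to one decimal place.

502.7px

Perfect fifth: 18.0 × 1.500⁶ = 205.031px
At 1.844: 18.0 × 1.844⁶ = 707.682px
Difference: 707.682 − 205.031 = 502.651px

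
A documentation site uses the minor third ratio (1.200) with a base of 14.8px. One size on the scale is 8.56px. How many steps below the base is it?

3

1.200ⁿ = 14.8 / 8.56 = 1.7290
n = ln(1.7290) / ln(1.200) = 0.5475 / 0.1823 ≈ 3.00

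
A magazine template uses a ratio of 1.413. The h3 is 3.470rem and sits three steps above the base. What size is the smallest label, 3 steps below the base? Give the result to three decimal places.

Moving from step +3 to step -3 is 6 steps down, so divide by r⁶.
3.470 ÷ 1.413⁶ = 3.470 ÷ 7.95890 ≈ 0.436

0.436rem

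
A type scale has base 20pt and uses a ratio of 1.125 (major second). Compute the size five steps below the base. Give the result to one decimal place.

11.1pt

20.0 ÷ 1.125⁵ = 20.0 ÷ 1.80203 ≈ 11.10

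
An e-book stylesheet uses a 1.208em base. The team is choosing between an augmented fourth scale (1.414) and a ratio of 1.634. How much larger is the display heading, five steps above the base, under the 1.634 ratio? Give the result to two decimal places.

7.24em

Augmented fourth: 1.208 × 1.414⁵ = 6.8283em
At 1.634: 1.208 × 1.634⁵ = 14.0711em
Difference: 14.0711 − 6.8283 = 7.2428em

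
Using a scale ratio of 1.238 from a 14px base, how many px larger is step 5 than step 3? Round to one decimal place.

Step 3: 14.0 × 1.238³ = 26.564px
Step 5: 14.0 × 1.238⁵ = 40.713px
Difference: 40.713 − 26.564 = 14.149px

14.1px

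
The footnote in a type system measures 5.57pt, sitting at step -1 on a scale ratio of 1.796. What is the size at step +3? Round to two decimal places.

57.95pt

The gap is 3 − (-1) = 4 steps, so the factor is 1.796^4.
5.57 × 1.796⁴ = 5.57 × 10.40460 ≈ 57.954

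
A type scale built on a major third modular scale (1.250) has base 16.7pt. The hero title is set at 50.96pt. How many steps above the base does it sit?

5

1.250ⁿ = 50.96 / 16.7 = 3.0515
n = ln(3.0515) / ln(1.250) = 1.1156 / 0.2231 ≈ 5.00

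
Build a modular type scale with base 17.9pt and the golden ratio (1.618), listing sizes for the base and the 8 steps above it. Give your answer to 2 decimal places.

17.90pt, 28.96pt, 46.86pt, 75.82pt, 122.68pt, 198.49pt, 321.16pt, 519.64pt, 840.78pt

Step 0: 17.9pt
Step 1: 17.9 × 1.618 = 28.96
Step 2: 17.9 × 1.618² = 46.86
Step 3: 17.9 × 1.618³ = 75.82
Step 4: 17.9 × 1.618⁴ = 122.68
Step 5: 17.9 × 1.618⁵ = 198.49
Step 6: 17.9 × 1.618⁶ = 321.16
Step 7: 17.9 × 1.618⁷ = 519.64
Step 8: 17.9 × 1.618⁸ = 840.78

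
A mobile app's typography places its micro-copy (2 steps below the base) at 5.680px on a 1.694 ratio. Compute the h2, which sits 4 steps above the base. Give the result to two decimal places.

134.22px

5.680 × 1.694⁶ = 5.680 × 23.63091 ≈ 134.224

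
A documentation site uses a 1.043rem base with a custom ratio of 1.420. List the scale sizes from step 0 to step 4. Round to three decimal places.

1.043rem, 1.481rem, 2.103rem, 2.986rem, 4.241rem

Step 0: 1.043rem
Step 1: 1.043 × 1.420 = 1.481
Step 2: 1.043 × 1.420² = 2.103
Step 3: 1.043 × 1.420³ = 2.986
Step 4: 1.043 × 1.420⁴ = 4.241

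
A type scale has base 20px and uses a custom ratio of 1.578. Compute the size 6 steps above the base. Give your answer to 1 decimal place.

308.8px

Each step on a modular scale multiplies by the ratio, so the size n steps from the base is base × ratioⁿ.
20.0 × 1.578⁶ = 20.0 × 15.43981 ≈ 308.80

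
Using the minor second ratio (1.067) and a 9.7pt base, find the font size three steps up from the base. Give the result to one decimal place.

11.8pt

9.7 × 1.067³ = 9.7 × 1.21477 ≈ 11.78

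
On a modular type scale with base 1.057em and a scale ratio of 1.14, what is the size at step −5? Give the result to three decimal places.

1.057 ÷ 1.14⁵ = 1.057 ÷ 1.92541 ≈ 0.549

0.549em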